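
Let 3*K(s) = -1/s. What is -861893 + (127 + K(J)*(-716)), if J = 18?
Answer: -23267324/27 ≈ -8.6175e+5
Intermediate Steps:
K(s) = -1/(3*s) (K(s) = (-1/s)/3 = -1/(3*s))
-861893 + (127 + K(J)*(-716)) = -861893 + (127 - 1/3/18*(-716)) = -861893 + (127 - 1/3*1/18*(-716)) = -861893 + (127 - 1/54*(-716)) = -861893 + (127 + 358/27) = -861893 + 3787/27 = -23267324/27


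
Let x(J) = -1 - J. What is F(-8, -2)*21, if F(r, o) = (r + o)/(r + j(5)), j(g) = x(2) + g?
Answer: 35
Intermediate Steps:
j(g) = -3 + g (j(g) = (-1 - 1*2) + g = (-1 - 2) + g = -3 + g)
F(r, o) = (o + r)/(2 + r) (F(r, o) = (r + o)/(r + (-3 + 5)) = (o + r)/(r + 2) = (o + r)/(2 + r))
F(-8, -2)*21 = ((-2 - 8)/(2 - 8))*21 = (-10/(-6))*21 = -1/6*(-10)*21 = (5/3)*21 = 35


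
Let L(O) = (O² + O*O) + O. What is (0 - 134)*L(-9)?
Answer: -20502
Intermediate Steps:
L(O) = O + 2*O² (L(O) = (O² + O²) + O = 2*O² + O = O + 2*O²)
(0 - 134)*L(-9) = (0 - 134)*(-9*(1 + 2*(-9))) = -(-1206)*(1 - 18) = -(-1206)*(-17) = -134*153 = -20502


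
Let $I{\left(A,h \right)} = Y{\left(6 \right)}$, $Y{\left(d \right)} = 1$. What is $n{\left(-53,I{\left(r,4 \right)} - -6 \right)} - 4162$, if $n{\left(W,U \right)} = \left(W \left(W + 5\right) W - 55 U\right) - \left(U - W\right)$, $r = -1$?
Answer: $-139439$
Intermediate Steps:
$I{\left(A,h \right)} = 1$
$n{\left(W,U \right)} = W - 56 U + W^{2} \left(5 + W\right)$ ($n{\left(W,U \right)} = \left(W \left(5 + W\right) W - 55 U\right) - \left(U - W\right) = \left(W^{2} \left(5 + W\right) - 55 U\right) - \left(U - W\right) = \left(- 55 U + W^{2} \left(5 + W\right)\right) - \left(U - W\right) = W - 56 U + W^{2} \left(5 + W\right)$)
$n{\left(-53,I{\left(r,4 \right)} - -6 \right)} - 4162 = \left(-53 + \left(-53\right)^{3} - 56 \left(1 - -6\right) + 5 \left(-53\right)^{2}\right) - 4162 = \left(-53 - 148877 - 56 \left(1 + 6\right) + 5 \cdot 2809\right) - 4162 = \left(-53 - 148877 - 392 + 14045\right) - 4162 = -135277 - 4162 = -139439$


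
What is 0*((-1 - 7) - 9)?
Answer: 0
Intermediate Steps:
0*((-1 - 7) - 9) = 0*(-8 - 9) = 0*(-17) = 0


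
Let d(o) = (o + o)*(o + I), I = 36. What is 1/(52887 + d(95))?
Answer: 1/77777 ≈ 1.2857e-5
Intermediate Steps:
d(o) = 2*o*(36 + o) (d(o) = (o + o)*(o + 36) = (2*o)*(36 + o) = 2*o*(36 + o))
1/(52887 + d(95)) = 1/(52887 + 2*95*(36 + 95)) = 1/(52887 + 2*95*131) = 1/(52887 + 24890) = 1/77777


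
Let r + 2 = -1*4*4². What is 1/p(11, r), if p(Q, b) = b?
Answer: -1/66 ≈ -0.015152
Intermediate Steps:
r = -66 (r = -2 - 1*4*4² = -2 - 4*16 = -2 - 64 = -66)
1/p(11, r) = 1/(-66) = -1/66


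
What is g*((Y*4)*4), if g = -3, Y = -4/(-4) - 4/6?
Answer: -16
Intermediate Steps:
Y = 1/3 (Y = -4*(-1/4) - 4*1/6 = 1 - 2/3 = 1/3 ≈ 0.33333)
g*((Y*4)*4) = -3*(1/3)*4*4 = -4*4 = -3*16/3 = -16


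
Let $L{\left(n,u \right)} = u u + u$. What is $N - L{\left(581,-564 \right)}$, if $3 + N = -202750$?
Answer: $-520285$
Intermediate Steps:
$L{\left(n,u \right)} = u + u^{2}$ ($L{\left(n,u \right)} = u^{2} + u = u + u^{2}$)
$N = -202753$ ($N = -3 - 202750 = -202753$)
$N - L{\left(581,-564 \right)} = -202753 - - 564 \left(1 - 564\right) = -202753 - \left(-564\right) \left(-563\right) = -202753 - 317532 = -520285$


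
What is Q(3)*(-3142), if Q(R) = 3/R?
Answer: -3142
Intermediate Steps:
Q(3)*(-3142) = (3/3)*(-3142) = (3*(⅓))*(-3142) = 1*(-3142) = -3142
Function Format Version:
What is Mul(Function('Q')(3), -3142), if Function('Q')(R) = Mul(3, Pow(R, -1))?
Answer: -3142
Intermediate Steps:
Mul(Function('Q')(3), -3142) = Mul(Mul(3, Pow(3, -1)), -3142) = Mul(Mul(3, Rational(1, 3)), -3142) = Mul(1, -3142) = -3142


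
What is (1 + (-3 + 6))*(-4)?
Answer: -16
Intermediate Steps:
(1 + (-3 + 6))*(-4) = (1 + 3)*(-4) = 4*(-4) = -16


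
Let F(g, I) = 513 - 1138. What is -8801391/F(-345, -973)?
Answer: 8801391/625 ≈ 14082.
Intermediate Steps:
F(g, I) = -625
-8801391/F(-345, -973) = -8801391/(-625) = -8801391*(-1/625) = 8801391/625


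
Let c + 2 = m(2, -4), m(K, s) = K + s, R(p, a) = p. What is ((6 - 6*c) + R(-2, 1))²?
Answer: 784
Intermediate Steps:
c = -4 (c = -2 + (2 - 4) = -2 - 2 = -4)
((6 - 6*c) + R(-2, 1))² = ((6 - 6*(-4)) - 2)² = ((6 + 24) - 2)² = (30 - 2)² = 28² = 784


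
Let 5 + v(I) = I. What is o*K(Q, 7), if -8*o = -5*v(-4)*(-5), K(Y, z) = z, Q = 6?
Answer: 1575/8 ≈ 196.88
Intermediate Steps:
v(I) = -5 + I
o = 225/8 (o = -(-5*(-5 - 4))*(-5)/8 = -(-5*(-9))*(-5)/8 = -45*(-5)/8 = -⅛*(-225) = 225/8 ≈ 28.125)
o*K(Q, 7) = (225/8)*7 = 1575/8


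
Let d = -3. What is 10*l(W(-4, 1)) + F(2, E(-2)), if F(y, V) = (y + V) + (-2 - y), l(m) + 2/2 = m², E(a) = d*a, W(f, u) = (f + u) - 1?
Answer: 154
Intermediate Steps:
W(f, u) = -1 + f + u
E(a) = -3*a
l(m) = -1 + m²
F(y, V) = -2 + V (F(y, V) = (V + y) + (-2 - y) = -2 + V)
10*l(W(-4, 1)) + F(2, E(-2)) = 10*(-1 + (-1 - 4 + 1)²) + (-2 - 3*(-2)) = 10*(-1 + (-4)²) + (-2 + 6) = 10*(-1 + 16) + 4 = 10*15 + 4 = 150 + 4 = 154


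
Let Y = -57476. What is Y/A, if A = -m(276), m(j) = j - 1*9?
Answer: 57476/267 ≈ 215.27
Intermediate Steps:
m(j) = -9 + j (m(j) = j - 9 = -9 + j)
A = -267 (A = -(-9 + 276) = -1*267 = -267)
Y/A = -57476/(-267) = -57476*(-1/267) = 57476/267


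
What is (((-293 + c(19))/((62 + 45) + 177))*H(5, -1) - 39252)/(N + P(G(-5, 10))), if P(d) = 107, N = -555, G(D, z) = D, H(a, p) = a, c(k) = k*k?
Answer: 2786807/31808 ≈ 87.613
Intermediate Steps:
c(k) = k**2
(((-293 + c(19))/((62 + 45) + 177))*H(5, -1) - 39252)/(N + P(G(-5, 10))) = (((-293 + 19**2)/((62 + 45) + 177))*5 - 39252)/(-555 + 107) = (((-293 + 361)/(107 + 177))*5 - 39252)/(-448) = ((68/284)*5 - 39252)*(-1/448) = ((68*(1/284))*5 - 39252)*(-1/448) = ((17/71)*5 - 39252)*(-1/448) = (85/71 - 39252)*(-1/448) = -2786807/71*(-1/448) = 2786807/31808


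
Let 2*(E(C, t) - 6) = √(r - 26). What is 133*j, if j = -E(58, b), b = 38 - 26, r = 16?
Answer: -798 - 133*I*√10/2 ≈ -798.0 - 210.29*I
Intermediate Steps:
b = 12
E(C, t) = 6 + I*√10/2 (E(C, t) = 6 + √(16 - 26)/2 = 6 + √(-10)/2 = 6 + (I*√10)/2 = 6 + I*√10/2)
j = -6 - I*√10/2 (j = -(6 + I*√10/2) = -6 - I*√10/2 ≈ -6.0 - 1.5811*I)
133*j = 133*(-6 - I*√10/2) = -798 - 133*I*√10/2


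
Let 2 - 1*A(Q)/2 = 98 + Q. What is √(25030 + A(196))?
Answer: √24446 ≈ 156.35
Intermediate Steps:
A(Q) = -192 - 2*Q (A(Q) = 4 - 2*(98 + Q) = 4 + (-196 - 2*Q) = -192 - 2*Q)
√(25030 + A(196)) = √(25030 + (-192 - 2*196)) = √(25030 + (-192 - 392)) = √(25030 - 584) = √24446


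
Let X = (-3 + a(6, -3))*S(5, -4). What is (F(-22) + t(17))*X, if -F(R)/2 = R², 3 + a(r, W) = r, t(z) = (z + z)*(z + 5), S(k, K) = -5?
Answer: 0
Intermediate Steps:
t(z) = 2*z*(5 + z) (t(z) = (2*z)*(5 + z) = 2*z*(5 + z))
a(r, W) = -3 + r
F(R) = -2*R²
X = 0 (X = (-3 + (-3 + 6))*(-5) = (-3 + 3)*(-5) = 0*(-5) = 0)
(F(-22) + t(17))*X = (-2*(-22)² + 2*17*(5 + 17))*0 = (-2*484 + 2*17*22)*0 = (-968 + 748)*0 = -220*0 = 0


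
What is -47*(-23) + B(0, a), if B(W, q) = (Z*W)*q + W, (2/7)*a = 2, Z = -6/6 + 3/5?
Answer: 1081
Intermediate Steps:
Z = -⅖ (Z = -6*⅙ + 3*(⅕) = -1 + ⅗ = -⅖ ≈ -0.40000)
a = 7 (a = (7/2)*2 = 7)
B(W, q) = W - 2*W*q/5 (B(W, q) = (-2*W/5)*q + W = -2*W*q/5 + W = W - 2*W*q/5)
-47*(-23) + B(0, a) = -47*(-23) + (⅕)*0*(5 - 2*7) = 1081 + (⅕)*0*(5 - 14) = 1081 + (⅕)*0*(-9) = 1081 + 0 = 1081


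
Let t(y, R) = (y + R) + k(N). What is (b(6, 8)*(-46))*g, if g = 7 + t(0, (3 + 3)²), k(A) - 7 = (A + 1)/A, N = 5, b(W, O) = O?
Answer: -94208/5 ≈ -18842.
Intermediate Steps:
k(A) = 7 + (1 + A)/A (k(A) = 7 + (A + 1)/A = 7 + (1 + A)/A)
t(y, R) = 41/5 + R + y (t(y, R) = (y + R) + (8 + 1/5) = (R + y) + (8 + ⅕) = (R + y) + 41/5 = 41/5 + R + y)
g = 256/5 (g = 7 + (41/5 + (3 + 3)² + 0) = 7 + (41/5 + 6² + 0) = 7 + (41/5 + 36 + 0) = 7 + 221/5 = 256/5 ≈ 51.200)
(b(6, 8)*(-46))*g = (8*(-46))*(256/5) = -368*256/5 = -94208/5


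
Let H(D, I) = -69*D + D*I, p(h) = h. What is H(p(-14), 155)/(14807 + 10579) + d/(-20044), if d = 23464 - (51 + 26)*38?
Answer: -136377661/127209246 ≈ -1.0721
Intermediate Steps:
d = 20538 (d = 23464 - 77*38 = 23464 - 1*2926 = 23464 - 2926 = 20538)
H(p(-14), 155)/(14807 + 10579) + d/(-20044) = (-14*(-69 + 155))/(14807 + 10579) + 20538/(-20044) = -14*86/25386 + 20538*(-1/20044) = -1204*1/25386 - 10269/10022 = -602/12693 - 10269/10022 = -136377661/127209246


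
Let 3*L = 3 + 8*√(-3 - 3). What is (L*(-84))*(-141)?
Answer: 11844 + 31584*I*√6 ≈ 11844.0 + 77365.0*I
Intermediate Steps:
L = 1 + 8*I*√6/3 (L = (3 + 8*√(-3 - 3))/3 = (3 + 8*√(-6))/3 = (3 + 8*(I*√6))/3 = (3 + 8*I*√6)/3 = 1 + 8*I*√6/3 ≈ 1.0 + 6.532*I)
(L*(-84))*(-141) = ((1 + 8*I*√6/3)*(-84))*(-141) = (-84 - 224*I*√6)*(-141) = 11844 + 31584*I*√6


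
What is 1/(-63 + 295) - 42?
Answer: -9743/232 ≈ -41.996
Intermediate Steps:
1/(-63 + 295) - 42 = 1/232 - 42 = -9743/232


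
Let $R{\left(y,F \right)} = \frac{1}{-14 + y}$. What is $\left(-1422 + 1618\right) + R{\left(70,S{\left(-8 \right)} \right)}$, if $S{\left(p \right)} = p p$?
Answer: $\frac{10977}{56} \approx 196.02$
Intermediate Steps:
$S{\left(p \right)} = p^{2}$
$\left(-1422 + 1618\right) + R{\left(70,S{\left(-8 \right)} \right)} = \left(-1422 + 1618\right) + \frac{1}{-14 + 70} = 196 + \frac{1}{56} = \frac{10977}{56}$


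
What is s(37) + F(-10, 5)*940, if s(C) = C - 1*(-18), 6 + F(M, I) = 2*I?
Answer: 3815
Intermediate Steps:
F(M, I) = -6 + 2*I
s(C) = 18 + C (s(C) = C + 18 = 18 + C)
s(37) + F(-10, 5)*940 = (18 + 37) + (-6 + 2*5)*940 = 55 + (-6 + 10)*940 = 55 + 4*940 = 55 + 3760 = 3815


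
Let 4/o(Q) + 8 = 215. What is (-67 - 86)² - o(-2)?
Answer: 4845659/207 ≈ 23409.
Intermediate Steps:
o(Q) = 4/207 (o(Q) = 4/(-8 + 215) = 4/207)
(-67 - 86)² - o(-2) = (-67 - 86)² - 1*4/207 = (-153)² - 4/207 = 23409 - 4/207 = 4845659/207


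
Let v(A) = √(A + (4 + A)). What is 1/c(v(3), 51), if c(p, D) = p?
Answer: √10/10 ≈ 0.31623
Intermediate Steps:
v(A) = √(4 + 2*A)
1/c(v(3), 51) = 1/(√(4 + 2*3)) = 1/(√(4 + 6)) = 1/(√10) = √10/10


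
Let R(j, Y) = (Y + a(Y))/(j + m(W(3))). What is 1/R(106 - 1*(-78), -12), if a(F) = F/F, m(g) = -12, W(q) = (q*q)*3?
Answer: -172/11 ≈ -15.636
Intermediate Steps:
W(q) = 3*q² (W(q) = q²*3 = 3*q²)
a(F) = 1
R(j, Y) = (1 + Y)/(-12 + j) (R(j, Y) = (Y + 1)/(j - 12) = (1 + Y)/(-12 + j))
1/R(106 - 1*(-78), -12) = 1/((1 - 12)/(-12 + (106 - 1*(-78)))) = 1/(-11/(-12 + (106 + 78))) = 1/(-11/(-12 + 184)) = 1/(-11/172) = -172/11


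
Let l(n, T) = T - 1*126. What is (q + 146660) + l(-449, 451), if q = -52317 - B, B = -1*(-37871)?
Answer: 56797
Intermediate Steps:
B = 37871
l(n, T) = -126 + T (l(n, T) = T - 126 = -126 + T)
q = -90188 (q = -52317 - 1*37871 = -52317 - 37871 = -90188)
(q + 146660) + l(-449, 451) = (-90188 + 146660) + (-126 + 451) = 56472 + 325 = 56797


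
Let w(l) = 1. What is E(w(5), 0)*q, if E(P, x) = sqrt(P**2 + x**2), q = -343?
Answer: -343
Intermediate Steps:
E(w(5), 0)*q = sqrt(1**2 + 0**2)*(-343) = sqrt(1 + 0)*(-343) = sqrt(1)*(-343) = 1*(-343) = -343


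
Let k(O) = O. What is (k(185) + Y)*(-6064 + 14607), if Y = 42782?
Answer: 367067081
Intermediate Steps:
(k(185) + Y)*(-6064 + 14607) = (185 + 42782)*(-6064 + 14607) = 42967*8543 = 367067081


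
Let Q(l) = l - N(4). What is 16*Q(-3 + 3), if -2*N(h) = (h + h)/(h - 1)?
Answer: 64/3 ≈ 21.333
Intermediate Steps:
N(h) = -h/(-1 + h) (N(h) = -(h + h)/(2*(h - 1)) = -2*h/(2*(-1 + h)) = -h/(-1 + h))
Q(l) = 4/3 + l (Q(l) = l - (-1)*4/(-1 + 4) = l - (-1)*4/3 = l - 1*(-4/3) = l + 4/3 = 4/3 + l)
16*Q(-3 + 3) = 16*(4/3 + (-3 + 3)) = 16*(4/3 + 0) = 16*(4/3) = 64/3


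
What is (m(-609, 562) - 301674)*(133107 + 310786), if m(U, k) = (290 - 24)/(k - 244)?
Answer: -21291786286469/159 ≈ -1.3391e+11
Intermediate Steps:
m(U, k) = 266/(-244 + k)
(m(-609, 562) - 301674)*(133107 + 310786) = (266/(-244 + 562) - 301674)*(133107 + 310786) = (266/318 - 301674)*443893 = (266*(1/318) - 301674)*443893 = (133/159 - 301674)*443893 = -47966033/159*443893 = -21291786286469/159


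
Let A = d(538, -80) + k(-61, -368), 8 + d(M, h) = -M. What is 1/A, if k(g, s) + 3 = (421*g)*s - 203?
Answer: 1/9449856 ≈ 1.0582e-7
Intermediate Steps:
d(M, h) = -8 - M
k(g, s) = -206 + 421*g*s (k(g, s) = -3 + ((421*g)*s - 203) = -3 + (421*g*s - 203) = -3 + (-203 + 421*g*s) = -206 + 421*g*s)
A = 9449856 (A = (-8 - 1*538) + (-206 + 421*(-61)*(-368)) = (-8 - 538) + (-206 + 9450608) = -546 + 9450402 = 9449856)
1/A = 1/9449856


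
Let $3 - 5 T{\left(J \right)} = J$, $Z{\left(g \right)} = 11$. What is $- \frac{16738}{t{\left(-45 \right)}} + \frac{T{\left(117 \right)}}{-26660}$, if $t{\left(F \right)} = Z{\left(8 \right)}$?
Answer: $- \frac{1115587073}{733150} \approx -1521.6$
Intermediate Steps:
$t{\left(F \right)} = 11$
$T{\left(J \right)} = \frac{3}{5} - \frac{J}{5}$
$- \frac{16738}{t{\left(-45 \right)}} + \frac{T{\left(117 \right)}}{-26660} = - \frac{16738}{11} + \frac{\frac{3}{5} - \frac{117}{5}}{-26660} = \left(-16738\right) \frac{1}{11} + \left(\frac{3}{5} - \frac{117}{5}\right) \left(- \frac{1}{26660}\right) = - \frac{16738}{11} - - \frac{57}{66650} = - \frac{16738}{11} + \frac{57}{66650} = - \frac{1115587073}{733150}$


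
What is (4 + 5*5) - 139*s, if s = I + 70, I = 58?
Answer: -17763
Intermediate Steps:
s = 128 (s = 58 + 70 = 128)
(4 + 5*5) - 139*s = (4 + 5*5) - 139*128 = (4 + 25) - 17792 = 29 - 17792 = -17763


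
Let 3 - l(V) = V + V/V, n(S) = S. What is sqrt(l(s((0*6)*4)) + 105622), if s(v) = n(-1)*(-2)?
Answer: sqrt(105622) ≈ 325.00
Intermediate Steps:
s(v) = 2 (s(v) = -1*(-2) = 2)
l(V) = 2 - V (l(V) = 3 - (V + V/V) = 3 - (V + 1) = 3 - (1 + V) = 3 + (-1 - V) = 2 - V)
sqrt(l(s((0*6)*4)) + 105622) = sqrt((2 - 1*2) + 105622) = sqrt((2 - 2) + 105622) = sqrt(0 + 105622) = sqrt(105622)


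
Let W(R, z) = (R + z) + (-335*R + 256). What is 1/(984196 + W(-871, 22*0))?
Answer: 1/1275366 ≈ 7.8409e-7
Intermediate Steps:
W(R, z) = 256 + z - 334*R (W(R, z) = (R + z) + (256 - 335*R) = 256 + z - 334*R)
1/(984196 + W(-871, 22*0)) = 1/(984196 + (256 + 22*0 - 334*(-871))) = 1/(984196 + (256 + 0 + 290914)) = 1/(984196 + 291170) = 1/1275366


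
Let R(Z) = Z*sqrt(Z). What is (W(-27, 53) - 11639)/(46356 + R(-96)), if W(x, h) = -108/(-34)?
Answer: -764136167/3045498252 - 1582472*I*sqrt(6)/761374563 ≈ -0.25091 - 0.0050911*I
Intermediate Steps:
W(x, h) = 54/17 (W(x, h) = -108*(-1/34) = 54/17)
R(Z) = Z**(3/2)
(W(-27, 53) - 11639)/(46356 + R(-96)) = (54/17 - 11639)/(46356 + (-96)**(3/2)) = -197809/(17*(46356 - 384*I*sqrt(6)))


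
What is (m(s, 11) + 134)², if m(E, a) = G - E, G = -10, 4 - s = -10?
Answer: 12100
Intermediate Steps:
s = 14 (s = 4 - 1*(-10) = 4 + 10 = 14)
m(E, a) = -10 - E
(m(s, 11) + 134)² = ((-10 - 1*14) + 134)² = ((-10 - 14) + 134)² = (-24 + 134)² = 110² = 12100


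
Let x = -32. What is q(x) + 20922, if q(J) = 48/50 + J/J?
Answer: 523099/25 ≈ 20924.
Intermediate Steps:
q(J) = 49/25 (q(J) = 48*(1/50) + 1 = 24/25 + 1 = 49/25)
q(x) + 20922 = 49/25 + 20922 = 523099/25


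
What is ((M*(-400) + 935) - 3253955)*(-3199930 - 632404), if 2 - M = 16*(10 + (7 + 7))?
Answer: 11881078513480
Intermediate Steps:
M = -382 (M = 2 - 16*(10 + (7 + 7)) = 2 - 16*(10 + 14) = 2 - 16*24 = 2 - 1*384 = 2 - 384 = -382)
((M*(-400) + 935) - 3253955)*(-3199930 - 632404) = ((-382*(-400) + 935) - 3253955)*(-3199930 - 632404) = ((152800 + 935) - 3253955)*(-3832334) = (153735 - 3253955)*(-3832334) = -3100220*(-3832334) = 11881078513480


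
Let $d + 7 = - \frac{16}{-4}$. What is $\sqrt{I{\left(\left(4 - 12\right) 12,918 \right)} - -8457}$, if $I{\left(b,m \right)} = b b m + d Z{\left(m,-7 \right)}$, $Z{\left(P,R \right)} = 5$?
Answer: $3 \sqrt{940970} \approx 2910.1$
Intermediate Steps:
$d = -3$ ($d = -7 - \frac{16}{-4} = -7 - -4 = -7 + 4 = -3$)
$I{\left(b,m \right)} = -15 + m b^{2}$ ($I{\left(b,m \right)} = b b m - 15 = b^{2} m - 15 = m b^{2} - 15 = -15 + m b^{2}$)
$\sqrt{I{\left(\left(4 - 12\right) 12,918 \right)} - -8457} = \sqrt{\left(-15 + 918 \left(\left(4 - 12\right) 12\right)^{2}\right) - -8457} = \sqrt{\left(-15 + 918 \left(\left(-8\right) 12\right)^{2}\right) + \left(9100 - 643\right)} = \sqrt{\left(-15 + 918 \left(-96\right)^{2}\right) + 8457} = \sqrt{\left(-15 + 918 \cdot 9216\right) + 8457} = \sqrt{\left(-15 + 8460288\right) + 8457} = \sqrt{8460273 + 8457} = \sqrt{8468730} = 3 \sqrt{940970}$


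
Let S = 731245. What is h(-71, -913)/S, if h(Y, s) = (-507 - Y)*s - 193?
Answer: 79575/146249 ≈ 0.54411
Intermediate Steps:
h(Y, s) = -193 + s*(-507 - Y) (h(Y, s) = s*(-507 - Y) - 193 = -193 + s*(-507 - Y))
h(-71, -913)/S = (-193 - 507*(-913) - 1*(-71)*(-913))/731245 = (-193 + 462891 - 64823)*(1/731245) = 397875*(1/731245) = 79575/146249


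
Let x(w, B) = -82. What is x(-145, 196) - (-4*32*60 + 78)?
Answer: 7520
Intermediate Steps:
x(-145, 196) - (-4*32*60 + 78) = -82 - (-4*32*60 + 78) = -82 - (-128*60 + 78) = -82 - (-7680 + 78) = -82 - 1*(-7602) = -82 + 7602 = 7520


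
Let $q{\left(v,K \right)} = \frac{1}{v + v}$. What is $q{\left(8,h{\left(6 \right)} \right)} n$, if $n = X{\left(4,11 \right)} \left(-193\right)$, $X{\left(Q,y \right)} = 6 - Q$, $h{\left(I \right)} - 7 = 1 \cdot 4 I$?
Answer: $- \frac{193}{8} \approx -24.125$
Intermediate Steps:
$h{\left(I \right)} = 7 + 4 I$ ($h{\left(I \right)} = 7 + 1 \cdot 4 I = 7 + 4 I$)
$q{\left(v,K \right)} = \frac{1}{2 v}$
$n = -386$ ($n = \left(6 - 4\right) \left(-193\right) = 2 \left(-193\right) = -386$)
$q{\left(8,h{\left(6 \right)} \right)} n = \frac{1}{2 \cdot 8} \left(-386\right) = \frac{1}{2} \cdot \frac{1}{8} \left(-386\right) = \frac{1}{16} \left(-386\right) = - \frac{193}{8}$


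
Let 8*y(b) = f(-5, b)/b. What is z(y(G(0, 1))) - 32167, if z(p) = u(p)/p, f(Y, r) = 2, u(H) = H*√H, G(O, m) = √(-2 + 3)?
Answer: -64333/2 ≈ -32167.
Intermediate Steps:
G(O, m) = 1 (G(O, m) = √1 = 1)
u(H) = H^(3/2)
y(b) = 1/(4*b) (y(b) = (2/b)/8 = 1/(4*b))
z(p) = √p (z(p) = p^(3/2)/p = √p)
z(y(G(0, 1))) - 32167 = √((¼)/1) - 32167 = √((¼)*1) - 32167 = √(¼) - 32167 = ½ - 32167 = -64333/2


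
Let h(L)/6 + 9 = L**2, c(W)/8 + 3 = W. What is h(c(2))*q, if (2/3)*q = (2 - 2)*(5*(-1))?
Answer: 0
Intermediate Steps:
c(W) = -24 + 8*W
q = 0 (q = 3*((2 - 2)*(5*(-1)))/2 = 3*(0*(-5))/2 = (3/2)*0 = 0)
h(L) = -54 + 6*L**2
h(c(2))*q = (-54 + 6*(-24 + 8*2)**2)*0 = (-54 + 6*(-24 + 16)**2)*0 = (-54 + 6*(-8)**2)*0 = (-54 + 6*64)*0 = (-54 + 384)*0 = 330*0 = 0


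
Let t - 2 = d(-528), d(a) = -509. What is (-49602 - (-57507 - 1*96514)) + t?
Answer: 103912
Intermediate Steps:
t = -507 (t = 2 - 509 = -507)
(-49602 - (-57507 - 1*96514)) + t = (-49602 - (-57507 - 1*96514)) - 507 = (-49602 - (-57507 - 96514)) - 507 = (-49602 - 1*(-154021)) - 507 = (-49602 + 154021) - 507 = 104419 - 507 = 103912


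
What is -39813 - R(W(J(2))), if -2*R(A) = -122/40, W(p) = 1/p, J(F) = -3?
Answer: -1592581/40 ≈ -39815.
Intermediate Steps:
R(A) = 61/40 (R(A) = -(-61)/40 = -½*(-61/20) = 61/40)
-39813 - R(W(J(2))) = -39813 - 1*61/40 = -39813 - 61/40 = -1592581/40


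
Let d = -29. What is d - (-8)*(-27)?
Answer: -245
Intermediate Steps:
d - (-8)*(-27) = -29 - (-8)*(-27) = -29 - 8*27 = -29 - 216 = -245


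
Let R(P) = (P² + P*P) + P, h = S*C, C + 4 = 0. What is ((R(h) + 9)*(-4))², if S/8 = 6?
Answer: 86541872400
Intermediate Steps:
C = -4 (C = -4 + 0 = -4)
S = 48 (S = 8*6 = 48)
h = -192 (h = 48*(-4) = -192)
R(P) = P + 2*P² (R(P) = (P² + P²) + P = 2*P² + P = P + 2*P²)
((R(h) + 9)*(-4))² = ((-192*(1 + 2*(-192)) + 9)*(-4))² = ((-192*(1 - 384) + 9)*(-4))² = ((-192*(-383) + 9)*(-4))² = ((73536 + 9)*(-4))² = (73545*(-4))² = (-294180)² = 86541872400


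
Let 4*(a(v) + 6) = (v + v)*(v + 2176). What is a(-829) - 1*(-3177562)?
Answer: 5238449/2 ≈ 2.6192e+6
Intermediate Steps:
a(v) = -6 + v*(2176 + v)/2 (a(v) = -6 + ((v + v)*(v + 2176))/4 = -6 + ((2*v)*(2176 + v))/4 = -6 + (2*v*(2176 + v))/4 = -6 + v*(2176 + v)/2)
a(-829) - 1*(-3177562) = (-6 + (1/2)*(-829)**2 + 1088*(-829)) - 1*(-3177562) = (-6 + (1/2)*687241 - 901952) + 3177562 = (-6 + 687241/2 - 901952) + 3177562 = -1116675/2 + 3177562 = 5238449/2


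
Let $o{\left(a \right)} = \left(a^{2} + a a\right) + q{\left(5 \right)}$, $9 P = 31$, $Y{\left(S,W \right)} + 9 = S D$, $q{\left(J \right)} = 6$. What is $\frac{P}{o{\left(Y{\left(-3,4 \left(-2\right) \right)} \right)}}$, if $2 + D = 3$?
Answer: $\frac{31}{2646} \approx 0.011716$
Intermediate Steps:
$D = 1$ ($D = -2 + 3 = 1$)
$Y{\left(S,W \right)} = -9 + S$ ($Y{\left(S,W \right)} = -9 + S 1 = -9 + S$)
$P = \frac{31}{9}$ ($P = \frac{1}{9} \cdot 31 = \frac{31}{9} \approx 3.4444$)
$o{\left(a \right)} = 6 + 2 a^{2}$ ($o{\left(a \right)} = \left(a^{2} + a a\right) + 6 = \left(a^{2} + a^{2}\right) + 6 = 2 a^{2} + 6 = 6 + 2 a^{2}$)
$\frac{P}{o{\left(Y{\left(-3,4 \left(-2\right) \right)} \right)}} = \frac{31}{9 \left(6 + 2 \left(-9 - 3\right)^{2}\right)} = \frac{31}{9 \left(6 + 2 \left(-12\right)^{2}\right)} = \frac{31}{9 \left(6 + 2 \cdot 144\right)} = \frac{31}{9 \left(6 + 288\right)} = \frac{31}{9 \cdot 294} = \frac{31}{9} \cdot \frac{1}{294} = \frac{31}{2646}$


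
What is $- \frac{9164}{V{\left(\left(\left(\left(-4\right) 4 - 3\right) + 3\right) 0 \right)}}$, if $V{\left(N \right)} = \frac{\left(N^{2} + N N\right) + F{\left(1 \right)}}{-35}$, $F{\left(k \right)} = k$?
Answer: $320740$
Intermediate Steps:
$V{\left(N \right)} = - \frac{1}{35} - \frac{2 N^{2}}{35}$ ($V{\left(N \right)} = \frac{\left(N^{2} + N N\right) + 1}{-35} = \left(\left(N^{2} + N^{2}\right) + 1\right) \left(- \frac{1}{35}\right) = \left(2 N^{2} + 1\right) \left(- \frac{1}{35}\right) = \left(1 + 2 N^{2}\right) \left(- \frac{1}{35}\right) = - \frac{1}{35} - \frac{2 N^{2}}{35}$)
$- \frac{9164}{V{\left(\left(\left(\left(-4\right) 4 - 3\right) + 3\right) 0 \right)}} = - \frac{9164}{- \frac{1}{35} - \frac{2 \left(\left(\left(\left(-4\right) 4 - 3\right) + 3\right) 0\right)^{2}}{35}} = - \frac{9164}{- \frac{1}{35} - \frac{2 \left(\left(\left(-16 - 3\right) + 3\right) 0\right)^{2}}{35}} = - \frac{9164}{- \frac{1}{35} - \frac{2 \left(\left(-19 + 3\right) 0\right)^{2}}{35}} = - \frac{9164}{- \frac{1}{35} - \frac{2 \left(\left(-16\right) 0\right)^{2}}{35}} = - \frac{9164}{- \frac{1}{35} - \frac{2 \cdot 0^{2}}{35}} = - \frac{9164}{- \frac{1}{35} - 0} = - \frac{9164}{- \frac{1}{35} + 0} = - \frac{9164}{- \frac{1}{35}} = \left(-9164\right) \left(-35\right) = 320740$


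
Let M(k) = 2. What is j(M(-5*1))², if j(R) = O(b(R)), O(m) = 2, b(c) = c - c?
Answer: 4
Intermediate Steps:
b(c) = 0
j(R) = 2
j(M(-5*1))² = 2² = 4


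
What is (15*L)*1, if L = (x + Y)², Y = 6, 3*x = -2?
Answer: 1280/3 ≈ 426.67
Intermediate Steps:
x = -⅔ (x = (⅓)*(-2) = -⅔ ≈ -0.66667)
L = 256/9 (L = (-⅔ + 6)² = (16/3)² = 256/9 ≈ 28.444)
(15*L)*1 = (15*(256/9))*1 = (1280/3)*1 = 1280/3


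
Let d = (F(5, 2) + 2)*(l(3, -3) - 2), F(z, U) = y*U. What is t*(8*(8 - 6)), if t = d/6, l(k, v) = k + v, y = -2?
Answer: 32/3 ≈ 10.667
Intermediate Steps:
F(z, U) = -2*U
d = 4 (d = (-2*2 + 2)*((3 - 3) - 2) = (-4 + 2)*(0 - 2) = -2*(-2) = 4)
t = 2/3 (t = 4/6 = 4*(1/6) = 2/3 ≈ 0.66667)
t*(8*(8 - 6)) = 2*(8*(8 - 6))/3 = 2*(8*2)/3 = (2/3)*16 = 32/3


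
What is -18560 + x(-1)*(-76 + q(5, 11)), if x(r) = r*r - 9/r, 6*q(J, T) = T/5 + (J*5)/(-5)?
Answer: -57974/3 ≈ -19325.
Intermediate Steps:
q(J, T) = -J/6 + T/30 (q(J, T) = (T/5 + (J*5)/(-5))/6 = (T*(⅕) + (5*J)*(-⅕))/6 = (T/5 - J)/6 = (-J + T/5)/6 = -J/6 + T/30)
x(r) = r² - 9/r
-18560 + x(-1)*(-76 + q(5, 11)) = -18560 + ((-9 + (-1)³)/(-1))*(-76 + (-⅙*5 + (1/30)*11)) = -18560 + (-(-9 - 1))*(-76 + (-⅚ + 11/30)) = -18560 + (-1*(-10))*(-76 - 7/15) = -18560 + 10*(-1147/15) = -18560 - 2294/3 = -57974/3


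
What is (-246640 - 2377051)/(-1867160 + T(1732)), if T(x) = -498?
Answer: 2623691/1867658 ≈ 1.4048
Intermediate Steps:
(-246640 - 2377051)/(-1867160 + T(1732)) = (-246640 - 2377051)/(-1867160 - 498) = -2623691/(-1867658) = -2623691*(-1/1867658) = 2623691/1867658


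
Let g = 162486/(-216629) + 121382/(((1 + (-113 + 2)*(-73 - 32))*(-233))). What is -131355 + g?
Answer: -38640371704705283/294165718196 ≈ -1.3136e+5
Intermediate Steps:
g = -233791069703/294165718196 (g = 162486*(-1/216629) + 121382/(((1 - 111*(-105))*(-233))) = -162486/216629 + 121382/(((1 + 11655)*(-233))) = -162486/216629 + 121382/((11656*(-233))) = -162486/216629 + 121382/(-2715848) = -162486/216629 + 121382*(-1/2715848) = -162486/216629 - 60691/1357924 = -233791069703/294165718196 ≈ -0.79476)
-131355 + g = -131355 - 233791069703/294165718196 = -38640371704705283/294165718196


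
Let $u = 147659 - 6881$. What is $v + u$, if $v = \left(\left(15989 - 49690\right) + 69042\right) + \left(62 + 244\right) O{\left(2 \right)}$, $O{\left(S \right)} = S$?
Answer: $176731$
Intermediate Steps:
$u = 140778$ ($u = 147659 - 6881 = 140778$)
$v = 35953$ ($v = \left(\left(15989 - 49690\right) + 69042\right) + \left(62 + 244\right) 2 = \left(-33701 + 69042\right) + 306 \cdot 2 = 35341 + 612 = 35953$)
$v + u = 35953 + 140778 = 176731$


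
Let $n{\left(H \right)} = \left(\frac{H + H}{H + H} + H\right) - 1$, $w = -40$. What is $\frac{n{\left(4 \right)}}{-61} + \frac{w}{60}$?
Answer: $- \frac{134}{183} \approx -0.73224$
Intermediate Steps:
$n{\left(H \right)} = H$ ($n{\left(H \right)} = \left(\frac{2 H}{2 H} + H\right) - 1 = \left(2 H \frac{1}{2 H} + H\right) - 1 = \left(1 + H\right) - 1 = H$)
$\frac{n{\left(4 \right)}}{-61} + \frac{w}{60} = \frac{4}{-61} - \frac{40}{60} = 4 \left(- \frac{1}{61}\right) - \frac{2}{3} = - \frac{4}{61} - \frac{2}{3} = - \frac{134}{183}$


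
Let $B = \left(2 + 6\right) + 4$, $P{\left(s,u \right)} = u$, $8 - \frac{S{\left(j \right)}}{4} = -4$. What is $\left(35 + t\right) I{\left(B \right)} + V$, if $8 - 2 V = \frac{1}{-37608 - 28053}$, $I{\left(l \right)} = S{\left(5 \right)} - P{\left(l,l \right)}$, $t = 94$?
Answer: $\frac{610384657}{131322} \approx 4648.0$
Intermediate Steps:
$S{\left(j \right)} = 48$ ($S{\left(j \right)} = 32 - -16 = 32 + 16 = 48$)
$B = 12$ ($B = 8 + 4 = 12$)
$I{\left(l \right)} = 48 - l$
$V = \frac{525289}{131322}$ ($V = 4 - \frac{1}{2 \left(-37608 - 28053\right)} = 4 - \frac{1}{2 \left(-65661\right)} = 4 - - \frac{1}{131322} = 4 + \frac{1}{131322} = \frac{525289}{131322} \approx 4.0$)
$\left(35 + t\right) I{\left(B \right)} + V = \left(35 + 94\right) \left(48 - 12\right) + \frac{525289}{131322} = 129 \left(48 - 12\right) + \frac{525289}{131322} = 129 \cdot 36 + \frac{525289}{131322} = 4644 + \frac{525289}{131322} = \frac{610384657}{131322}$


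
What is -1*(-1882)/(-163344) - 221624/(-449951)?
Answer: 17677071437/36748398072 ≈ 0.48103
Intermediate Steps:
-1*(-1882)/(-163344) - 221624/(-449951) = 1882*(-1/163344) - 221624*(-1/449951) = -941/81672 + 221624/449951 = 17677071437/36748398072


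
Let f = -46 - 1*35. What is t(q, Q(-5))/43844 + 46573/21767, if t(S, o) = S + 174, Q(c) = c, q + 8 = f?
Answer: 2043796807/954352348 ≈ 2.1416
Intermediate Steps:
f = -81 (f = -46 - 35 = -81)
q = -89 (q = -8 - 81 = -89)
t(S, o) = 174 + S
t(q, Q(-5))/43844 + 46573/21767 = (174 - 89)/43844 + 46573/21767 = 85*(1/43844) + 46573*(1/21767) = 85/43844 + 46573/21767 = 2043796807/954352348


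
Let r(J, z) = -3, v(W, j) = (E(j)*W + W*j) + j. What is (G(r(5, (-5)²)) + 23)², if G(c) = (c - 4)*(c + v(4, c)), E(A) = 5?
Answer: 81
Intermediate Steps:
v(W, j) = j + 5*W + W*j (v(W, j) = (5*W + W*j) + j = j + 5*W + W*j)
G(c) = (-4 + c)*(20 + 6*c) (G(c) = (c - 4)*(c + (c + 5*4 + 4*c)) = (-4 + c)*(c + (c + 20 + 4*c)) = (-4 + c)*(c + (20 + 5*c)) = (-4 + c)*(20 + 6*c))
(G(r(5, (-5)²)) + 23)² = ((-80 - 4*(-3) + 6*(-3)²) + 23)² = ((-80 + 12 + 6*9) + 23)² = ((-80 + 12 + 54) + 23)² = (-14 + 23)² = 9² = 81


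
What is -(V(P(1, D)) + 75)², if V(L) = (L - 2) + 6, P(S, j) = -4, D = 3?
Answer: -5625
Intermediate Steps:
V(L) = 4 + L (V(L) = (-2 + L) + 6 = 4 + L)
-(V(P(1, D)) + 75)² = -((4 - 4) + 75)² = -(0 + 75)² = -1*75² = -1*5625 = -5625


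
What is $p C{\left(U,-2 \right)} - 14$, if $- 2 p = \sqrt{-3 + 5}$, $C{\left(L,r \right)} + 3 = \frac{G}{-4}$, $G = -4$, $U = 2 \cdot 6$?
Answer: $-14 + \sqrt{2} \approx -12.586$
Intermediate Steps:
$U = 12$
$C{\left(L,r \right)} = -2$ ($C{\left(L,r \right)} = -3 + \frac{1}{-4} \left(-4\right) = -3 - -1 = -3 + 1 = -2$)
$p = - \frac{\sqrt{2}}{2}$ ($p = - \frac{\sqrt{-3 + 5}}{2} = - \frac{\sqrt{2}}{2} \approx -0.70711$)
$p C{\left(U,-2 \right)} - 14 = - \frac{\sqrt{2}}{2} \left(-2\right) - 14 = \sqrt{2} - 14 = -14 + \sqrt{2}$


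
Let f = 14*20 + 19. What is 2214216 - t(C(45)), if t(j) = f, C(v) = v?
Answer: 2213917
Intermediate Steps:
f = 299 (f = 280 + 19 = 299)
t(j) = 299
2214216 - t(C(45)) = 2214216 - 1*299 = 2214216 - 299 = 2213917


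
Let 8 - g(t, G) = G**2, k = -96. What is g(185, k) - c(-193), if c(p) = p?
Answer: -9015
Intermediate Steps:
g(t, G) = 8 - G**2
g(185, k) - c(-193) = (8 - 1*(-96)**2) - 1*(-193) = (8 - 1*9216) + 193 = (8 - 9216) + 193 = -9208 + 193 = -9015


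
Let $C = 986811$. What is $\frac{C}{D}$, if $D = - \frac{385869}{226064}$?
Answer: $- \frac{74360813968}{128623} \approx -5.7813 \cdot 10^{5}$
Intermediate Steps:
$D = - \frac{385869}{226064}$ ($D = \left(-385869\right) \frac{1}{226064} = - \frac{385869}{226064} \approx -1.7069$)
$\frac{C}{D} = \frac{986811}{- \frac{385869}{226064}} = 986811 \left(- \frac{226064}{385869}\right) = - \frac{74360813968}{128623}$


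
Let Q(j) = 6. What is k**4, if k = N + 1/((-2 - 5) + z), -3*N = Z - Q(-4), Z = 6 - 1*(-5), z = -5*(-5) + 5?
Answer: 157351936/22667121 ≈ 6.9419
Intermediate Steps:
z = 30 (z = 25 + 5 = 30)
Z = 11 (Z = 6 + 5 = 11)
N = -5/3 (N = -(11 - 1*6)/3 = -(11 - 6)/3 = -1/3*5 = -5/3 ≈ -1.6667)
k = -112/69 (k = -5/3 + 1/((-2 - 5) + 30) = -5/3 + 1/(-7 + 30) = -5/3 + 1/23 = -112/69 ≈ -1.6232)
k**4 = (-112/69)**4 = 157351936/22667121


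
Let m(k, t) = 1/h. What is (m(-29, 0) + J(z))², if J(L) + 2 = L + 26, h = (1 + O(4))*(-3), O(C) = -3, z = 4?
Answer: 28561/36 ≈ 793.36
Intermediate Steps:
h = 6 (h = (1 - 3)*(-3) = -2*(-3) = 6)
J(L) = 24 + L (J(L) = -2 + (L + 26) = -2 + (26 + L) = 24 + L)
m(k, t) = ⅙ (m(k, t) = 1/6 = ⅙)
(m(-29, 0) + J(z))² = (⅙ + (24 + 4))² = (⅙ + 28)² = (169/6)² = 28561/36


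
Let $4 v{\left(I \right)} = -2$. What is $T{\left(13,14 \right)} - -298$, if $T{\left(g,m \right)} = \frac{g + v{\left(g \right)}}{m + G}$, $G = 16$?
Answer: $\frac{3581}{12} \approx 298.42$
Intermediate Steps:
$v{\left(I \right)} = - \frac{1}{2}$ ($v{\left(I \right)} = \frac{1}{4} \left(-2\right) = - \frac{1}{2}$)
$T{\left(g,m \right)} = \frac{- \frac{1}{2} + g}{16 + m}$ ($T{\left(g,m \right)} = \frac{g - \frac{1}{2}}{m + 16} = \frac{- \frac{1}{2} + g}{16 + m}$)
$T{\left(13,14 \right)} - -298 = \frac{- \frac{1}{2} + 13}{16 + 14} - -298 = \frac{1}{30} \cdot \frac{25}{2} + 298 = \frac{5}{12} + 298 = \frac{3581}{12}$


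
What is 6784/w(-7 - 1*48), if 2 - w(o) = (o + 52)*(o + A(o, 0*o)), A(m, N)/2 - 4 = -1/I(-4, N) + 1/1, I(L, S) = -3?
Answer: -6784/131 ≈ -51.786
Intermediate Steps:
A(m, N) = 32/3 (A(m, N) = 8 + 2*(-1/(-3) + 1/1) = 8 + 2*(-1*(-1/3) + 1*1) = 8 + 2*(1/3 + 1) = 8 + 2*(4/3) = 8 + 8/3 = 32/3)
w(o) = 2 - (52 + o)*(32/3 + o) (w(o) = 2 - (o + 52)*(o + 32/3) = 2 - (52 + o)*(32/3 + o))
6784/w(-7 - 1*48) = 6784/(-1658/3 - (-7 - 1*48)**2 - 188*(-7 - 1*48)/3) = 6784/(-1658/3 - (-7 - 48)**2 - 188*(-7 - 48)/3) = 6784/(-1658/3 - 1*(-55)**2 - 188/3*(-55)) = 6784/(-1658/3 - 1*3025 + 10340/3) = 6784/(-1658/3 - 3025 + 10340/3) = 6784/(-131) = 6784*(-1/131) = -6784/131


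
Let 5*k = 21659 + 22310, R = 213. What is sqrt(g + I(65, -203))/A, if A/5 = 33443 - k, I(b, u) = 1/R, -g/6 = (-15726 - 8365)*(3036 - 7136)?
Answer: I*sqrt(26887420643187)/26251398 ≈ 0.19753*I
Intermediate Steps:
g = -592638600 (g = -6*(-15726 - 8365)*(3036 - 7136) = -(-144546)*(-4100) = -6*98773100 = -592638600)
k = 43969/5 (k = (21659 + 22310)/5 = (1/5)*43969 = 43969/5 ≈ 8793.8)
I(b, u) = 1/213
A = 123246 (A = 5*(33443 - 1*43969/5) = 5*(33443 - 43969/5) = 5*(123246/5) = 123246)
sqrt(g + I(65, -203))/A = sqrt(-592638600 + 1/213)/123246 = sqrt(-126232021799/213)*(1/123246) = (I*sqrt(26887420643187)/213)*(1/123246) = I*sqrt(26887420643187)/26251398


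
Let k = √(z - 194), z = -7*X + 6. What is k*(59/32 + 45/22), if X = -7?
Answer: 1369*I*√139/352 ≈ 45.853*I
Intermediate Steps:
z = 55 (z = -7*(-7) + 6 = 49 + 6 = 55)
k = I*√139 (k = √(55 - 194) = √(-139) = I*√139 ≈ 11.79*I)
k*(59/32 + 45/22) = (I*√139)*(59/32 + 45/22) = (I*√139)*(1369/352) = 1369*I*√139/352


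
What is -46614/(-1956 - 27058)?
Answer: 23307/14507 ≈ 1.6066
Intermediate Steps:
-46614/(-1956 - 27058) = -46614/(-29014) = -46614*(-1/29014) = 23307/14507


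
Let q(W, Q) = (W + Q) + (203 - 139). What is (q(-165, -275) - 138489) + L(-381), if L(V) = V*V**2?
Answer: -55445206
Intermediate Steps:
q(W, Q) = 64 + Q + W (q(W, Q) = (Q + W) + 64 = 64 + Q + W)
L(V) = V**3
(q(-165, -275) - 138489) + L(-381) = ((64 - 275 - 165) - 138489) + (-381)**3 = (-376 - 138489) - 55306341 = -138865 - 55306341 = -55445206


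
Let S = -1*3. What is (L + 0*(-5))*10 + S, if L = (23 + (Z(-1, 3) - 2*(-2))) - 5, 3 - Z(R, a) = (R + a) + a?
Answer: 197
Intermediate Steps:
S = -3
Z(R, a) = 3 - R - 2*a (Z(R, a) = 3 - ((R + a) + a) = 3 - (R + 2*a) = 3 + (-R - 2*a) = 3 - R - 2*a)
L = 20 (L = (23 + ((3 - 1*(-1) - 2*3) - 2*(-2))) - 5 = (23 + ((3 + 1 - 6) + 4)) - 5 = (23 + (-2 + 4)) - 5 = (23 + 2) - 5 = 25 - 5 = 20)
(L + 0*(-5))*10 + S = (20 + 0*(-5))*10 - 3 = (20 + 0)*10 - 3 = 20*10 - 3 = 200 - 3 = 197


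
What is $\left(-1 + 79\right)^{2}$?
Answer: $6084$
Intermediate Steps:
$\left(-1 + 79\right)^{2} = 78^{2} = 6084$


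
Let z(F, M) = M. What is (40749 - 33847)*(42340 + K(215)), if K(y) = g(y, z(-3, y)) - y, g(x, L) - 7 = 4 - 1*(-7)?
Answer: 290870986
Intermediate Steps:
g(x, L) = 18 (g(x, L) = 7 + (4 - 1*(-7)) = 7 + (4 + 7) = 7 + 11 = 18)
K(y) = 18 - y
(40749 - 33847)*(42340 + K(215)) = (40749 - 33847)*(42340 + (18 - 1*215)) = 6902*(42340 + (18 - 215)) = 6902*(42340 - 197) = 6902*42143 = 290870986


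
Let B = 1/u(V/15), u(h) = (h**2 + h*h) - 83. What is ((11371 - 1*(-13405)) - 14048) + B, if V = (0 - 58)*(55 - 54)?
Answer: 128167191/11947 ≈ 10728.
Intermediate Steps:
V = -58 (V = -58*1 = -58)
u(h) = -83 + 2*h**2 (u(h) = (h**2 + h**2) - 83 = 2*h**2 - 83 = -83 + 2*h**2)
B = -225/11947 (B = 1/(-83 + 2*(-58/15)**2) = 1/(-83 + 2*(3364/225)) = 1/(-83 + 6728/225) = 1/(-11947/225) = -225/11947 ≈ -0.018833)
((11371 - 1*(-13405)) - 14048) + B = ((11371 - 1*(-13405)) - 14048) - 225/11947 = ((11371 + 13405) - 14048) - 225/11947 = (24776 - 14048) - 225/11947 = 10728 - 225/11947 = 128167191/11947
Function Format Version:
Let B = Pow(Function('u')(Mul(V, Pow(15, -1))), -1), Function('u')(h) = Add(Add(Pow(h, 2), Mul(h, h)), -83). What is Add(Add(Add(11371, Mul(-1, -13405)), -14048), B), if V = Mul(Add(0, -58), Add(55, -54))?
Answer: Rational(128167191, 11947) ≈ 10728.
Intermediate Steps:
V = -58 (V = Mul(-58, 1) = -58)
Function('u')(h) = Add(-83, Mul(2, Pow(h, 2))) (Function('u')(h) = Add(Add(Pow(h, 2), Pow(h, 2)), -83) = Add(Mul(2, Pow(h, 2)), -83) = Add(-83, Mul(2, Pow(h, 2))))
B = Rational(-225, 11947) (B = Pow(Add(-83, Mul(2, Pow(Mul(-58, Pow(15, -1)), 2))), -1) = Pow(Add(-83, Mul(2, Pow(Mul(-58, Rational(1, 15)), 2))), -1) = Pow(Add(-83, Mul(2, Pow(Rational(-58, 15), 2))), -1) = Pow(Add(-83, Mul(2, Rational(3364, 225))), -1) = Pow(Add(-83, Rational(6728, 225)), -1) = Pow(Rational(-11947, 225), -1) = Rational(-225, 11947) ≈ -0.018833)
Add(Add(Add(11371, Mul(-1, -13405)), -14048), B) = Add(Add(Add(11371, Mul(-1, -13405)), -14048), Rational(-225, 11947)) = Add(Add(Add(11371, 13405), -14048), Rational(-225, 11947)) = Add(Add(24776, -14048), Rational(-225, 11947)) = Add(10728, Rational(-225, 11947)) = Rational(128167191, 11947)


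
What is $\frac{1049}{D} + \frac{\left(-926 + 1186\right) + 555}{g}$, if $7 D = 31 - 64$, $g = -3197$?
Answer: $- \frac{23502466}{105501} \approx -222.77$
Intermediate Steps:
$D = - \frac{33}{7}$ ($D = \frac{31 - 64}{7} = \frac{1}{7} \left(-33\right) = - \frac{33}{7} \approx -4.7143$)
$\frac{1049}{D} + \frac{\left(-926 + 1186\right) + 555}{g} = \frac{1049}{- \frac{33}{7}} + \frac{\left(-926 + 1186\right) + 555}{-3197} = 1049 \left(- \frac{7}{33}\right) + \left(260 + 555\right) \left(- \frac{1}{3197}\right) = - \frac{7343}{33} + 815 \left(- \frac{1}{3197}\right) = - \frac{7343}{33} - \frac{815}{3197} = - \frac{23502466}{105501}$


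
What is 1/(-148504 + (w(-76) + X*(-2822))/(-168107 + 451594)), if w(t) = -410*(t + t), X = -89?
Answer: -283487/42098639970 ≈ -6.7339e-6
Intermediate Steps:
w(t) = -820*t
1/(-148504 + (w(-76) + X*(-2822))/(-168107 + 451594)) = 1/(-148504 + (-820*(-76) - 89*(-2822))/(-168107 + 451594)) = 1/(-148504 + (62320 + 251158)/283487) = 1/(-148504 + 313478*(1/283487)) = 1/(-148504 + 313478/283487) = 1/(-42098639970/283487) = -283487/42098639970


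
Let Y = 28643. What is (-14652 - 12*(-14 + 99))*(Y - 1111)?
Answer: -431481504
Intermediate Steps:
(-14652 - 12*(-14 + 99))*(Y - 1111) = (-14652 - 12*(-14 + 99))*(28643 - 1111) = (-14652 - 12*85)*27532 = (-14652 - 1020)*27532 = -15672*27532 = -431481504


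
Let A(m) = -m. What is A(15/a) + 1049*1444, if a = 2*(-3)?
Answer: 3029517/2 ≈ 1.5148e+6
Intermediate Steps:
a = -6
A(15/a) + 1049*1444 = -15/(-6) + 1049*1444 = -15*(-1)/6 + 1514756 = -1*(-5/2) + 1514756 = 5/2 + 1514756 = 3029517/2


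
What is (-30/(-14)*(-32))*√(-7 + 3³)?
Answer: -960*√5/7 ≈ -306.66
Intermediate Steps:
(-30/(-14)*(-32))*√(-7 + 3³) = (-30*(-1/14)*(-32))*√(-7 + 27) = ((15/7)*(-32))*√20 = -960*√5/7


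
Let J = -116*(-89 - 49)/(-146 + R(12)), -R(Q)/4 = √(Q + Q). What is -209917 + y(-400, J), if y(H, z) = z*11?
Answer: -1104922873/5233 + 352176*√6/5233 ≈ -2.1098e+5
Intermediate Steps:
R(Q) = -4*√2*√Q (R(Q) = -4*√(Q + Q) = -4*√2*√Q)
J = -116/(73/69 + 4*√6/69) (J = -116*(-89 - 49)/(-146 - 4*√2*√12) = -116*(-138/(-146 - 4*√2*2*√3)) = -116*(-138/(-146 - 8*√6)) = -116/(73/69 + 4*√6/69) ≈ -96.669)
y(H, z) = 11*z
-209917 + y(-400, J) = -209917 + 11*(-584292/5233 + 32016*√6/5233) = -209917 + (-6427212/5233 + 352176*√6/5233) = -1104922873/5233 + 352176*√6/5233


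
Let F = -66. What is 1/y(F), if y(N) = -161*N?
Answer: 1/10626 ≈ 9.4109e-5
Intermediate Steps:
1/y(F) = 1/(-161*(-66)) = 1/10626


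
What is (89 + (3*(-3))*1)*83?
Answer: 6640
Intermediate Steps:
(89 + (3*(-3))*1)*83 = (89 - 9*1)*83 = (89 - 9)*83 = 80*83 = 6640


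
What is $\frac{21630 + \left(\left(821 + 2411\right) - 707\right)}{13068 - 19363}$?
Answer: $- \frac{4831}{1259} \approx -3.8372$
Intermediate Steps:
$\frac{21630 + \left(\left(821 + 2411\right) - 707\right)}{13068 - 19363} = \frac{21630 + \left(3232 - 707\right)}{-6295} = \left(21630 + 2525\right) \left(- \frac{1}{6295}\right) = 24155 \left(- \frac{1}{6295}\right) = - \frac{4831}{1259}$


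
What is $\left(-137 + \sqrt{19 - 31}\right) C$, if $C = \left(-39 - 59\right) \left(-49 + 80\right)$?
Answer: $416206 - 6076 i \sqrt{3} \approx 4.1621 \cdot 10^{5} - 10524.0 i$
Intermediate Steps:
$C = -3038$ ($C = \left(-98\right) 31 = -3038$)
$\left(-137 + \sqrt{19 - 31}\right) C = \left(-137 + \sqrt{19 - 31}\right) \left(-3038\right) = \left(-137 + \sqrt{-12}\right) \left(-3038\right) = \left(-137 + 2 i \sqrt{3}\right) \left(-3038\right) = 416206 - 6076 i \sqrt{3}$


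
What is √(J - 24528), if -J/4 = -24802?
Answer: 2*√18670 ≈ 273.28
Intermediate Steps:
J = 99208 (J = -4*(-24802) = 99208)
√(J - 24528) = √(99208 - 24528) = √74680 = 2*√18670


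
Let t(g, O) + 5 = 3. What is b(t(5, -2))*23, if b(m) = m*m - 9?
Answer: -115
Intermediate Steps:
t(g, O) = -2 (t(g, O) = -5 + 3 = -2)
b(m) = -9 + m² (b(m) = m² - 9 = -9 + m²)
b(t(5, -2))*23 = (-9 + (-2)²)*23 = (-9 + 4)*23 = -5*23 = -115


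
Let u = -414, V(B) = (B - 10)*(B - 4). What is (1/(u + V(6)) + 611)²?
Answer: 66481981281/178084 ≈ 3.7332e+5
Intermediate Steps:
V(B) = (-10 + B)*(-4 + B)
(1/(u + V(6)) + 611)² = (1/(-414 + (40 + 6² - 14*6)) + 611)² = (1/(-414 + (40 + 36 - 84)) + 611)² = (1/(-414 - 8) + 611)² = (1/(-422) + 611)² = (-1/422 + 611)² = (257841/422)² = 66481981281/178084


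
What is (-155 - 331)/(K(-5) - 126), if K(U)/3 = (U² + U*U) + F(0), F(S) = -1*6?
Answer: -81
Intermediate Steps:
F(S) = -6
K(U) = -18 + 6*U² (K(U) = 3*((U² + U*U) - 6) = 3*((U² + U²) - 6) = 3*(2*U² - 6) = 3*(-6 + 2*U²) = -18 + 6*U²)
(-155 - 331)/(K(-5) - 126) = (-155 - 331)/((-18 + 6*(-5)²) - 126) = -486/((-18 + 6*25) - 126) = -486/((-18 + 150) - 126) = -486/(132 - 126) = -486/6 = -486*⅙ = -81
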